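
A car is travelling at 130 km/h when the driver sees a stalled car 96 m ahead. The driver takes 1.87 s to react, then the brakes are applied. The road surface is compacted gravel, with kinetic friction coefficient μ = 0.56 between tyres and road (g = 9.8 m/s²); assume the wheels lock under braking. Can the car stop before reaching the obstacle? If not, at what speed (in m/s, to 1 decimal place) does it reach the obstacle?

No — it strikes the obstacle at 31.5 m/s

130 km/h ÷ 3.6 = 36.1111 m/s.
a = μg = 0.56 × 9.8 = 5.488 m/s².
Reaction distance = 36.1111 × 1.87 = 67.528 m.
Braking distance needed to stop: v²/(2a) = 1304.012 / 10.976 = 118.806 m, so total needed = 67.528 + 118.806 = 186.334 m > 96 m — it cannot stop.
Distance remaining when braking begins: 96 − 67.528 = 28.472 m.
v² = v₀² − 2a·d = 1304.012 − 2 × 5.488 × 28.472 = 991.503 m²/s².
v = √991.503 = 31.488 m/s.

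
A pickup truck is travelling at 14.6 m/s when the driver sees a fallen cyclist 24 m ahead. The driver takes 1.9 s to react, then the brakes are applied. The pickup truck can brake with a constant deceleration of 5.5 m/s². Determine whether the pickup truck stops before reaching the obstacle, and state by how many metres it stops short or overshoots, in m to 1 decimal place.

Reaction distance = 14.6000 × 1.9 = 27.740 m.
Braking distance = v²/(2a) = 213.160 / 11.000 = 19.378 m.
Total stopping distance = 27.740 + 19.378 = 47.118 m, vs 24 m available — it cannot stop in time and overshoots by 47.118 − 24 = 23.118 m.

No — it overshoots by 23.1 m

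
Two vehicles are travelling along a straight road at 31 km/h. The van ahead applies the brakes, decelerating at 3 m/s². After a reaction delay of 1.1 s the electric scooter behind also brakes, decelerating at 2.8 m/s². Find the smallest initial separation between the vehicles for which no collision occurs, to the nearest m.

31 km/h ÷ 3.6 = 8.6111 m/s.
Leader travels v²/(2a_L) = 74.151 / 6.000 = 12.358 m before stopping.
Follower covers v·t_r = 8.6111 × 1.1 = 9.472 m while reacting, then v²/(2a_F) = 74.151 / 5.600 = 13.241 m while braking, for a total of 9.472 + 13.241 = 22.713 m.
Since a_F ≤ a_L and the follower starts braking later, the follower is never slower than the leader, so the closest approach is when both have stopped.
Minimum gap = 22.713 − 12.358 = 10.355 m.

Minimum gap ≈ 10 m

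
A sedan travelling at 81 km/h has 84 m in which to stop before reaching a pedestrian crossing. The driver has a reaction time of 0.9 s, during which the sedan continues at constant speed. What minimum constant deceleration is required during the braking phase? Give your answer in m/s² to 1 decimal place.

Required deceleration ≈ 4.0 m/s²

81 km/h ÷ 3.6 = 22.5000 m/s.
Distance covered during reaction = 22.5000 × 0.9 = 20.250 m.
Distance available for braking: 84 − 20.250 = 63.750 m.
v² = 2a·d ⇒ a = v²/(2d) = 22.5000² / (2 × 63.750) = 506.250 / 127.500 = 3.9706 m/s².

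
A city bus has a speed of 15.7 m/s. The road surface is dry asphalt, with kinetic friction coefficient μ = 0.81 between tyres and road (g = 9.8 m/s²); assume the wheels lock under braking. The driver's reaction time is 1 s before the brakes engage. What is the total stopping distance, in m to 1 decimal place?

Total stopping distance ≈ 31.2 m

a = μg = 0.81 × 9.8 = 7.938 m/s².
Reaction distance = v·t_r = 15.7000 × 1 = 15.700 m.
Braking distance = v²/(2a) = 15.7000² / (2 × 7.938) = 246.490 / 15.876 = 15.526 m.
Total = 15.700 + 15.526 = 31.226 m.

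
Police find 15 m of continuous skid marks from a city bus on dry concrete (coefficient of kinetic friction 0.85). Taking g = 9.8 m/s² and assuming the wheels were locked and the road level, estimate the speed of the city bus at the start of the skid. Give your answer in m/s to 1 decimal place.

Deceleration a = μg = 0.85 × 9.8 = 8.330 m/s².
v = √(2a·d) = √(2 × 8.330 × 15) = √249.900 = 15.8082 m/s.

Initial speed ≈ 15.8 m/s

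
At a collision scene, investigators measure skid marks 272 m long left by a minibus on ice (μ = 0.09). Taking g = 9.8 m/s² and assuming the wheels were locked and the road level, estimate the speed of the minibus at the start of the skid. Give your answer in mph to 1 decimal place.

Deceleration a = μg = 0.09 × 9.8 = 0.882 m/s².
v = √(2a·d) = √(2 × 0.882 × 272) = √479.808 = 21.9045 m/s.
= 21.9045 ÷ 0.44704 = 48.999 mph.

Initial speed ≈ 49.0 mph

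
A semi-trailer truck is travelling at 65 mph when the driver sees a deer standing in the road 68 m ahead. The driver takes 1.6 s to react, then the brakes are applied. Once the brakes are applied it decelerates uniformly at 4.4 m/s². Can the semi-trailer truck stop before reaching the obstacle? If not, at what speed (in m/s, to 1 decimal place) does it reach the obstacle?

No — it strikes the obstacle at 25.6 m/s

65 mph × 0.44704 = 29.0576 m/s.
Reaction distance = 29.0576 × 1.6 = 46.492 m.
Braking distance needed to stop: v²/(2a) = 844.344 / 8.800 = 95.948 m, so total needed = 46.492 + 95.948 = 142.440 m > 68 m — it cannot stop.
Distance remaining when braking begins: 68 − 46.492 = 21.508 m.
v² = v₀² − 2a·d = 844.344 − 2 × 4.400 × 21.508 = 655.074 m²/s².
v = √655.074 = 25.594 m/s.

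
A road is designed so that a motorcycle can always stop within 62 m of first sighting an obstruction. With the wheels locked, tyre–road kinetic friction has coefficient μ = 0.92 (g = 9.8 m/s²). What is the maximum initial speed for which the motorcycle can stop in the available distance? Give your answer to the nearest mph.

a = μg = 0.92 × 9.8 = 9.016 m/s².
v²/(2a) = d ⇒ v = √(2 × 9.016 × 62) = √1117.98 = 33.4362 m/s.
33.4362 m/s ÷ 0.44704 = 74.795 mph.

Maximum speed ≈ 75 mph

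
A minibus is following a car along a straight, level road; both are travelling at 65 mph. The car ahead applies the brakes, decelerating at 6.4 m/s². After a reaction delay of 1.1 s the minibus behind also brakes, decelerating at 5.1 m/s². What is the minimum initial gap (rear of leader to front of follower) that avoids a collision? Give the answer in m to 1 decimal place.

65 mph × 0.44704 = 29.0576 m/s.
Leader travels v²/(2a_L) = 844.344 / 12.800 = 65.964 m before stopping.
Follower covers v·t_r = 29.0576 × 1.1 = 31.963 m while reacting, then v²/(2a_F) = 844.344 / 10.200 = 82.779 m while braking, for a total of 31.963 + 82.779 = 114.742 m.
Since a_F ≤ a_L and the follower starts braking later, the follower is never slower than the leader, so the closest approach is when both have stopped.
Minimum gap = 114.742 − 65.964 = 48.778 m.

Minimum gap ≈ 48.8 m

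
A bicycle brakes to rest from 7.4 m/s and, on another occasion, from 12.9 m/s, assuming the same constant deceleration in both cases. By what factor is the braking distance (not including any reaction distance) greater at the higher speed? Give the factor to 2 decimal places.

Factor ≈ 3.04

Braking distance d = v²/(2a), so with a fixed, d ∝ v².
Factor = (12.9/7.4)² = 1.7432² = 3.0387.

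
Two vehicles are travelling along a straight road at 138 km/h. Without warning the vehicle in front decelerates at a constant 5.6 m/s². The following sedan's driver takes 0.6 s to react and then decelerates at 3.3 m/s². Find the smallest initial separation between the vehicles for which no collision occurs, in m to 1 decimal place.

Minimum gap ≈ 114.4 m

138 km/h ÷ 3.6 = 38.3333 m/s.
Leader travels v²/(2a_L) = 1469.442 / 11.200 = 131.200 m before stopping.
Follower covers v·t_r = 38.3333 × 0.6 = 23.000 m while reacting, then v²/(2a_F) = 1469.442 / 6.600 = 222.643 m while braking, for a total of 23.000 + 222.643 = 245.643 m.
Since a_F ≤ a_L and the follower starts braking later, the follower is never slower than the leader, so the closest approach is when both have stopped.
Minimum gap = 245.643 − 131.200 = 114.443 m.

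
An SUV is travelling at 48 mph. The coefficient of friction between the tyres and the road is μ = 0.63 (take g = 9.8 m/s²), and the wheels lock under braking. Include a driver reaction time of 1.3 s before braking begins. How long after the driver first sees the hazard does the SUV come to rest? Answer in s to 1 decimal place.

Total time ≈ 4.8 s

48 mph × 0.44704 = 21.4579 m/s.
a = μg = 0.63 × 9.8 = 6.174 m/s².
Braking time = v/a = 21.4579 / 6.174 = 3.476 s.
Total = 1.3 + 3.476 = 4.776 s.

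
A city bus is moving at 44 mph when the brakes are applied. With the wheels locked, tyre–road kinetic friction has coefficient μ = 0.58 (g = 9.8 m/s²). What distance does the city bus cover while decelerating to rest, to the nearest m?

Braking distance ≈ 34 m

44 mph × 0.44704 = 19.6698 m/s.
a = μg = 0.58 × 9.8 = 5.684 m/s².
Braking distance = v²/(2a) = 19.6698² / (2 × 5.684) = 386.901 / 11.368 = 34.034 m.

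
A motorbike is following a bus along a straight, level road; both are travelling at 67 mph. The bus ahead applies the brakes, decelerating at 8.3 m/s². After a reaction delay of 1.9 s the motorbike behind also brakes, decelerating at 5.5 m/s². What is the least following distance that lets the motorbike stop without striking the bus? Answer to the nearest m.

Minimum gap ≈ 84 m

67 mph × 0.44704 = 29.9517 m/s.
Leader travels v²/(2a_L) = 897.104 / 16.600 = 54.042 m before stopping.
Follower covers v·t_r = 29.9517 × 1.9 = 56.908 m while reacting, then v²/(2a_F) = 897.104 / 11.000 = 81.555 m while braking, for a total of 56.908 + 81.555 = 138.463 m.
Since a_F ≤ a_L and the follower starts braking later, the follower is never slower than the leader, so the closest approach is when both have stopped.
Minimum gap = 138.463 − 54.042 = 84.421 m.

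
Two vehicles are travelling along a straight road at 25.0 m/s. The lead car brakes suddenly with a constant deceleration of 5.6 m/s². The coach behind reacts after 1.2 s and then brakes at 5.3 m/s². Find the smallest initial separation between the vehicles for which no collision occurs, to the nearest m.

Minimum gap ≈ 33 m

Leader travels v²/(2a_L) = 625.000 / 11.200 = 55.804 m before stopping.
Follower covers v·t_r = 25.0000 × 1.2 = 30.000 m while reacting, then v²/(2a_F) = 625.000 / 10.600 = 58.962 m while braking, for a total of 30.000 + 58.962 = 88.962 m.
Since a_F ≤ a_L and the follower starts braking later, the follower is never slower than the leader, so the closest approach is when both have stopped.
Minimum gap = 88.962 − 55.804 = 33.158 m.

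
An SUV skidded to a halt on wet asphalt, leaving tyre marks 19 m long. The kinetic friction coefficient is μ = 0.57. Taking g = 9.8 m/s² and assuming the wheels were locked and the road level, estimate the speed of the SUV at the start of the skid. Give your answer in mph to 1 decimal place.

Initial speed ≈ 32.6 mph

Deceleration a = μg = 0.57 × 9.8 = 5.586 m/s².
v = √(2a·d) = √(2 × 5.586 × 19) = √212.268 = 14.5694 m/s.
= 14.5694 ÷ 0.44704 = 32.591 mph.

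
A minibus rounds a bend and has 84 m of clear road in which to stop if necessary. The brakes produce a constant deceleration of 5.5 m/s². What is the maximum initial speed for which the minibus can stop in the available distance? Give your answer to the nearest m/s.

v²/(2a) = d ⇒ v = √(2 × 5.500 × 84) = √924.00 = 30.3974 m/s.

Maximum speed ≈ 30 m/s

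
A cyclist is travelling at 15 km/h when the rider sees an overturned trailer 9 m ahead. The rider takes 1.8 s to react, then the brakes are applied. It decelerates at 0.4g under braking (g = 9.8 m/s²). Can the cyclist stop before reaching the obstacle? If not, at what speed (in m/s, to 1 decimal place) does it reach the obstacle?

15 km/h ÷ 3.6 = 4.1667 m/s.
a = 0.4 × 9.8 = 3.920 m/s².
Reaction distance = 4.1667 × 1.8 = 7.500 m.
Braking distance needed to stop: v²/(2a) = 17.361 / 7.840 = 2.214 m, so total needed = 7.500 + 2.214 = 9.714 m > 9 m — it cannot stop.
Distance remaining when braking begins: 9 − 7.500 = 1.500 m.
v² = v₀² − 2a·d = 17.361 − 2 × 3.920 × 1.500 = 5.601 m²/s².
v = √5.601 = 2.367 m/s.

No — it strikes the obstacle at 2.4 m/s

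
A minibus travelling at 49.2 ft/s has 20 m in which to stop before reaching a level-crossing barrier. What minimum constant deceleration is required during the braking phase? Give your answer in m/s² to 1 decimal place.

49.2 ft/s × 0.3048 = 14.9962 m/s.
v² = 2a·d ⇒ a = v²/(2d) = 14.9962² / (2 × 20.000) = 224.886 / 40.000 = 5.6221 m/s².

Required deceleration ≈ 5.6 m/s²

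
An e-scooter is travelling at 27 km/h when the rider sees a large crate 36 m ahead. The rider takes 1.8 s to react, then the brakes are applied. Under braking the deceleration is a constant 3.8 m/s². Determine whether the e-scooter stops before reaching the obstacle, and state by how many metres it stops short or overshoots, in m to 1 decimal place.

27 km/h ÷ 3.6 = 7.5000 m/s.
Reaction distance = 7.5000 × 1.8 = 13.500 m.
Braking distance = v²/(2a) = 56.250 / 7.600 = 7.401 m.
Total stopping distance = 13.500 + 7.401 = 20.901 m, vs 36 m available — it stops with 36 − 20.901 = 15.099 m to spare.

Yes — it stops 15.1 m short of the obstacle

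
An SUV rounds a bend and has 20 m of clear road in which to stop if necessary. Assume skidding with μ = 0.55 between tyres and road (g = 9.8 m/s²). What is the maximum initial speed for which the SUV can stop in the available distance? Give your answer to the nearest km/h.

Maximum speed ≈ 53 km/h

a = μg = 0.55 × 9.8 = 5.390 m/s².
v²/(2a) = d ⇒ v = √(2 × 5.390 × 20) = √215.60 = 14.6833 m/s.
14.6833 m/s × 3.6 = 52.860 km/h.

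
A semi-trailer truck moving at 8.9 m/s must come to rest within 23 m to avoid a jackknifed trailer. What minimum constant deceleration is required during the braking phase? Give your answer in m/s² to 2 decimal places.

Required deceleration ≈ 1.72 m/s²

v² = 2a·d ⇒ a = v²/(2d) = 8.9000² / (2 × 23.000) = 79.210 / 46.000 = 1.7220 m/s².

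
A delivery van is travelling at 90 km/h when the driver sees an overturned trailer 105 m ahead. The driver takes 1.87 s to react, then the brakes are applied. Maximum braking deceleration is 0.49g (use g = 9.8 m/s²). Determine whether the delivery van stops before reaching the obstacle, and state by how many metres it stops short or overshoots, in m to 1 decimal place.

90 km/h ÷ 3.6 = 25.0000 m/s.
a = 0.49 × 9.8 = 4.802 m/s².
Reaction distance = 25.0000 × 1.87 = 46.750 m.
Braking distance = v²/(2a) = 625.000 / 9.604 = 65.077 m.
Total stopping distance = 46.750 + 65.077 = 111.827 m, vs 105 m available — it cannot stop in time and overshoots by 111.827 − 105 = 6.827 m.

No — it overshoots by 6.8 m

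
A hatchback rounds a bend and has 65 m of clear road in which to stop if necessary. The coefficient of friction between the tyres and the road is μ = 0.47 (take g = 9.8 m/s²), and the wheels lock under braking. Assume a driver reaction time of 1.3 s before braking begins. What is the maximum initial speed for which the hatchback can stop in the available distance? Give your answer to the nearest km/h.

a = μg = 0.47 × 9.8 = 4.606 m/s².
Stopping distance: v·t_r + v²/(2a) = 65 with t_r = 1.3 s and a = 4.606 m/s².
So v² + 11.976 v − 598.78 = 0.
Positive root: v = −a·t_r + √((a·t_r)² + 2a·d) = −5.988 + √(35.856 + 598.78) = 19.2040 m/s.
19.2040 m/s × 3.6 = 69.134 km/h.

Maximum speed ≈ 69 km/h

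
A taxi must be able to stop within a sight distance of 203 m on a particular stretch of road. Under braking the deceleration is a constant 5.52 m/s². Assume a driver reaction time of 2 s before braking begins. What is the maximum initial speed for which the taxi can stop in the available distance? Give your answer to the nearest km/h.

Stopping distance: v·t_r + v²/(2a) = 203 with t_r = 2 s and a = 5.520 m/s².
So v² + 22.080 v − 2241.12 = 0.
Positive root: v = −a·t_r + √((a·t_r)² + 2a·d) = −11.040 + √(121.882 + 2241.12) = 37.5707 m/s.
37.5707 m/s × 3.6 = 135.255 km/h.

Maximum speed ≈ 135 km/h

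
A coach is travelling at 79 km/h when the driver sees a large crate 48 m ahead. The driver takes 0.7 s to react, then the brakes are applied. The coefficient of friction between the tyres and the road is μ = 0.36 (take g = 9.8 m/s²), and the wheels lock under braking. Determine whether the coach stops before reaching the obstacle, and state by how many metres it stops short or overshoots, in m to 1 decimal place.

No — it overshoots by 35.6 m

79 km/h ÷ 3.6 = 21.9444 m/s.
a = μg = 0.36 × 9.8 = 3.528 m/s².
Reaction distance = 21.9444 × 0.7 = 15.361 m.
Braking distance = v²/(2a) = 481.557 / 7.056 = 68.248 m.
Total stopping distance = 15.361 + 68.248 = 83.609 m, vs 48 m available — it cannot stop in time and overshoots by 83.609 − 48 = 35.609 m.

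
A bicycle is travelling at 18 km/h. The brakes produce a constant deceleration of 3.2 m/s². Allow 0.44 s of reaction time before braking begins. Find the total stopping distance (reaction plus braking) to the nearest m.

Total stopping distance ≈ 6 m

18 km/h ÷ 3.6 = 5.0000 m/s.
Reaction distance = v·t_r = 5.0000 × 0.44 = 2.200 m.
Braking distance = v²/(2a) = 5.0000² / (2 × 3.200) = 25.000 / 6.400 = 3.906 m.
Total = 2.200 + 3.906 = 6.106 m.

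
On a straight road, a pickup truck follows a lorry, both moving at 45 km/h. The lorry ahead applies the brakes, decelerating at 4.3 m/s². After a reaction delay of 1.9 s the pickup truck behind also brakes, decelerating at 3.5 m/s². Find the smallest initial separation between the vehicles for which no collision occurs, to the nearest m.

45 km/h ÷ 3.6 = 12.5000 m/s.
Leader travels v²/(2a_L) = 156.250 / 8.600 = 18.169 m before stopping.
Follower covers v·t_r = 12.5000 × 1.9 = 23.750 m while reacting, then v²/(2a_F) = 156.250 / 7.000 = 22.321 m while braking, for a total of 23.750 + 22.321 = 46.071 m.
Since a_F ≤ a_L and the follower starts braking later, the follower is never slower than the leader, so the closest approach is when both have stopped.
Minimum gap = 46.071 − 18.169 = 27.902 m.

Minimum gap ≈ 28 m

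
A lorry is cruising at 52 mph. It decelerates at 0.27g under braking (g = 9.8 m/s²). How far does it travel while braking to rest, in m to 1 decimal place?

Braking distance ≈ 102.1 m

52 mph × 0.44704 = 23.2461 m/s.
a = 0.27 × 9.8 = 2.646 m/s².
Braking distance = v²/(2a) = 23.2461² / (2 × 2.646) = 540.381 / 5.292 = 102.113 m.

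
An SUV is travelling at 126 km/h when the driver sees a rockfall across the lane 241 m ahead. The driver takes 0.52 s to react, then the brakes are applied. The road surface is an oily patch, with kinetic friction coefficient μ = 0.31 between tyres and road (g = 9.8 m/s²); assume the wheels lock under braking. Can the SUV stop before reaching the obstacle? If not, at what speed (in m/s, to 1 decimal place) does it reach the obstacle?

Yes — it stops about 21.2 m short of the obstacle, so it never reaches it

126 km/h ÷ 3.6 = 35.0000 m/s.
a = μg = 0.31 × 9.8 = 3.038 m/s².
Reaction distance = 35.0000 × 0.52 = 18.200 m.
Braking distance = v²/(2a) = 1225.000 / 6.076 = 201.613 m.
Total stopping distance = 18.200 + 201.613 = 219.813 m, vs 241 m available — it stops with 241 − 219.813 = 21.187 m to spare.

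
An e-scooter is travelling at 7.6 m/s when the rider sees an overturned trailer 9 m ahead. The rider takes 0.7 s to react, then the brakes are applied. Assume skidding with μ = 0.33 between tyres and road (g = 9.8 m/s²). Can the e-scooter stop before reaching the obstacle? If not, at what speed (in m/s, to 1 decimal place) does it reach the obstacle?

a = μg = 0.33 × 9.8 = 3.234 m/s².
Reaction distance = 7.6000 × 0.7 = 5.320 m.
Braking distance needed to stop: v²/(2a) = 57.760 / 6.468 = 8.930 m, so total needed = 5.320 + 8.930 = 14.250 m > 9 m — it cannot stop.
Distance remaining when braking begins: 9 − 5.320 = 3.680 m.
v² = v₀² − 2a·d = 57.760 − 2 × 3.234 × 3.680 = 33.958 m²/s².
v = √33.958 = 5.827 m/s.

No — it strikes the obstacle at 5.8 m/s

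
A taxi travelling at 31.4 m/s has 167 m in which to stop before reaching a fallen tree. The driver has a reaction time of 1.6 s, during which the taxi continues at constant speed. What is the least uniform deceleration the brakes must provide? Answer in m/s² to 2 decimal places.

Distance covered during reaction = 31.4000 × 1.6 = 50.240 m.
Distance available for braking: 167 − 50.240 = 116.760 m.
v² = 2a·d ⇒ a = v²/(2d) = 31.4000² / (2 × 116.760) = 985.960 / 233.520 = 4.2222 m/s².

Required deceleration ≈ 4.22 m/s²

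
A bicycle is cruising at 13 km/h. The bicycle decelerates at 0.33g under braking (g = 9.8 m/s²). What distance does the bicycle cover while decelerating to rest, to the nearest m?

13 km/h ÷ 3.6 = 3.6111 m/s.
a = 0.33 × 9.8 = 3.234 m/s².
Braking distance = v²/(2a) = 3.6111² / (2 × 3.234) = 13.040 / 6.468 = 2.016 m.

Braking distance ≈ 2 m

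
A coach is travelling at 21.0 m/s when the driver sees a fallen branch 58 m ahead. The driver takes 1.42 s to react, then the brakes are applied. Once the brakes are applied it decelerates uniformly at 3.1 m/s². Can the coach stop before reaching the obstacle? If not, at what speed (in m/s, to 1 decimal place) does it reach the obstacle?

No — it strikes the obstacle at 16.3 m/s

Reaction distance = 21.0000 × 1.42 = 29.820 m.
Braking distance needed to stop: v²/(2a) = 441.000 / 6.200 = 71.129 m, so total needed = 29.820 + 71.129 = 100.949 m > 58 m — it cannot stop.
Distance remaining when braking begins: 58 − 29.820 = 28.180 m.
v² = v₀² − 2a·d = 441.000 − 2 × 3.100 × 28.180 = 266.284 m²/s².
v = √266.284 = 16.318 m/s.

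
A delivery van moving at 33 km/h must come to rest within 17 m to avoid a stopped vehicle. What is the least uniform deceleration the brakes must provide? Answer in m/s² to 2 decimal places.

33 km/h ÷ 3.6 = 9.1667 m/s.
v² = 2a·d ⇒ a = v²/(2d) = 9.1667² / (2 × 17.000) = 84.028 / 34.000 = 2.4714 m/s².

Required deceleration ≈ 2.47 m/s²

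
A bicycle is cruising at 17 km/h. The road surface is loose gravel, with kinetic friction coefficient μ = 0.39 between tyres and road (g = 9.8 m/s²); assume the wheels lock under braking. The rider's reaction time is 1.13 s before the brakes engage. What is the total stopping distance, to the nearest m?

Total stopping distance ≈ 8 m

17 km/h ÷ 3.6 = 4.7222 m/s.
a = μg = 0.39 × 9.8 = 3.822 m/s².
Reaction distance = v·t_r = 4.7222 × 1.13 = 5.336 m.
Braking distance = v²/(2a) = 4.7222² / (2 × 3.822) = 22.299 / 7.644 = 2.917 m.
Total = 5.336 + 2.917 = 8.253 m.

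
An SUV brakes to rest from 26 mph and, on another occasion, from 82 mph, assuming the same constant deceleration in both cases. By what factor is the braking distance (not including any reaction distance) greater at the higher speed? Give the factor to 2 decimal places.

Braking distance d = v²/(2a), so with a fixed, d ∝ v².
Factor = (82/26)² = 3.1538² = 9.9465.

Factor ≈ 9.95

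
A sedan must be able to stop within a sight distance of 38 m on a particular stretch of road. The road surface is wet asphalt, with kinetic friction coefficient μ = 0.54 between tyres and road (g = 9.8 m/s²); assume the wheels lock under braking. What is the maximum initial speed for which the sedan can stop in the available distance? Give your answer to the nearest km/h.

a = μg = 0.54 × 9.8 = 5.292 m/s².
v²/(2a) = d ⇒ v = √(2 × 5.292 × 38) = √402.19 = 20.0547 m/s.
20.0547 m/s × 3.6 = 72.197 km/h.

Maximum speed ≈ 72 km/h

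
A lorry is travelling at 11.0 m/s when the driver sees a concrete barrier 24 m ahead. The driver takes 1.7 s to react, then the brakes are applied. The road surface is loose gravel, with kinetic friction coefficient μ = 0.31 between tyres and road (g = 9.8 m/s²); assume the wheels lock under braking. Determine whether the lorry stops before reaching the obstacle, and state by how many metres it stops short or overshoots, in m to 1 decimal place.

a = μg = 0.31 × 9.8 = 3.038 m/s².
Reaction distance = 11.0000 × 1.7 = 18.700 m.
Braking distance = v²/(2a) = 121.000 / 6.076 = 19.914 m.
Total stopping distance = 18.700 + 19.914 = 38.614 m, vs 24 m available — it cannot stop in time and overshoots by 38.614 − 24 = 14.614 m.

No — it overshoots by 14.6 m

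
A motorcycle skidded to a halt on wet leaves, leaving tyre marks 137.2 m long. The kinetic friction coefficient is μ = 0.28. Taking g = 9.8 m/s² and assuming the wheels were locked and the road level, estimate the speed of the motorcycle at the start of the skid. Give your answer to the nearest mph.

Deceleration a = μg = 0.28 × 9.8 = 2.744 m/s².
v = √(2a·d) = √(2 × 2.744 × 137.2) = √752.954 = 27.4400 m/s.
= 27.4400 ÷ 0.44704 = 61.382 mph.

Initial speed ≈ 61 mph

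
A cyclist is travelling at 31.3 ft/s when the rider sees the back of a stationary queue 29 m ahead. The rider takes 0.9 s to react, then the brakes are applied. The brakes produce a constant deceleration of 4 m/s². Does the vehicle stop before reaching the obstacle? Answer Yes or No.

Yes

31.3 ft/s × 0.3048 = 9.5402 m/s.
Reaction distance = 9.5402 × 0.9 = 8.586 m.
Braking distance = v²/(2a) = 91.015 / 8.000 = 11.377 m.
Total stopping distance = 8.586 + 11.377 = 19.963 m, vs 29 m available — it stops with 29 − 19.963 = 9.037 m to spare.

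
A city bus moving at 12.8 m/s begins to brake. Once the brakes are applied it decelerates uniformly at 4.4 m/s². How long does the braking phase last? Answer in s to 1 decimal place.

Braking time = v/a = 12.8000 / 4.400 = 2.909 s.

Braking time ≈ 2.9 s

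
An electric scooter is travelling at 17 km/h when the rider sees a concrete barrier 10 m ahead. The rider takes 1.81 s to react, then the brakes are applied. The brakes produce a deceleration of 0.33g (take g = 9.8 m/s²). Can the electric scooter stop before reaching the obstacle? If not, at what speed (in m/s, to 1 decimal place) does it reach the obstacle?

No — it strikes the obstacle at 3.6 m/s

17 km/h ÷ 3.6 = 4.7222 m/s.
a = 0.33 × 9.8 = 3.234 m/s².
Reaction distance = 4.7222 × 1.81 = 8.547 m.
Braking distance needed to stop: v²/(2a) = 22.299 / 6.468 = 3.448 m, so total needed = 8.547 + 3.448 = 11.995 m > 10 m — it cannot stop.
Distance remaining when braking begins: 10 − 8.547 = 1.453 m.
v² = v₀² − 2a·d = 22.299 − 2 × 3.234 × 1.453 = 12.901 m²/s².
v = √12.901 = 3.592 m/s.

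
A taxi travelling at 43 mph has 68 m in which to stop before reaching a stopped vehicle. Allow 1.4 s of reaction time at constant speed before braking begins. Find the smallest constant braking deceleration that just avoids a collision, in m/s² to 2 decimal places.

43 mph × 0.44704 = 19.2227 m/s.
Distance covered during reaction = 19.2227 × 1.4 = 26.912 m.
Distance available for braking: 68 − 26.912 = 41.088 m.
v² = 2a·d ⇒ a = v²/(2d) = 19.2227² / (2 × 41.088) = 369.512 / 82.176 = 4.4966 m/s².

Required deceleration ≈ 4.50 m/s²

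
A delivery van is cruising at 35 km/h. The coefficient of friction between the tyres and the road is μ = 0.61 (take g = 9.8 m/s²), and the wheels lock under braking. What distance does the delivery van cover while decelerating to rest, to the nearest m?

35 km/h ÷ 3.6 = 9.7222 m/s.
a = μg = 0.61 × 9.8 = 5.978 m/s².
Braking distance = v²/(2a) = 9.7222² / (2 × 5.978) = 94.521 / 11.956 = 7.906 m.

Braking distance ≈ 8 m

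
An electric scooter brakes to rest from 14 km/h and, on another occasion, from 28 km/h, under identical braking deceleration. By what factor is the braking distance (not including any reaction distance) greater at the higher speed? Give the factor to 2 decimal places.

Braking distance d = v²/(2a), so with a fixed, d ∝ v².
Factor = (28/14)² = 2.0000² = 4.0000.

Factor ≈ 4.00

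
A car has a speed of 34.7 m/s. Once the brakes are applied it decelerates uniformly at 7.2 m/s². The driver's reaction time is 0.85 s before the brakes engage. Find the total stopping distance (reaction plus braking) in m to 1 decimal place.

Reaction distance = v·t_r = 34.7000 × 0.85 = 29.495 m.
Braking distance = v²/(2a) = 34.7000² / (2 × 7.200) = 1204.090 / 14.400 = 83.617 m.
Total = 29.495 + 83.617 = 113.112 m.

Total stopping distance ≈ 113.1 m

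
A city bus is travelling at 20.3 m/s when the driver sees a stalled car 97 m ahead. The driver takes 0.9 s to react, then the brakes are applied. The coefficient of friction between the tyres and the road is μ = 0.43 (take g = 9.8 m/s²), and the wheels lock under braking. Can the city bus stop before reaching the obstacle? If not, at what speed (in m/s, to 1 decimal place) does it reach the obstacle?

Yes — it stops about 29.8 m short of the obstacle, so it never reaches it

a = μg = 0.43 × 9.8 = 4.214 m/s².
Reaction distance = 20.3000 × 0.9 = 18.270 m.
Braking distance = v²/(2a) = 412.090 / 8.428 = 48.895 m.
Total stopping distance = 18.270 + 48.895 = 67.165 m, vs 97 m available — it stops with 97 − 67.165 = 29.835 m to spare.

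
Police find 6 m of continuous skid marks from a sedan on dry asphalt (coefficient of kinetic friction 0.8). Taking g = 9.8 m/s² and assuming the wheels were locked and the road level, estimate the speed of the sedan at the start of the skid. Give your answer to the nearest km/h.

Initial speed ≈ 35 km/h

Deceleration a = μg = 0.8 × 9.8 = 7.840 m/s².
v = √(2a·d) = √(2 × 7.840 × 6) = √94.080 = 9.6995 m/s.
= 9.6995 × 3.6 = 34.918 km/h.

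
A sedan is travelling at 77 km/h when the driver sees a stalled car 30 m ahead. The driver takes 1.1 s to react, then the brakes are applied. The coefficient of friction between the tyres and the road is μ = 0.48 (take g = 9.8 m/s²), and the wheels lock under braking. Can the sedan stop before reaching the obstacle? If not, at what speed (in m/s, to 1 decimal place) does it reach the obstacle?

No — it strikes the obstacle at 19.9 m/s

77 km/h ÷ 3.6 = 21.3889 m/s.
a = μg = 0.48 × 9.8 = 4.704 m/s².
Reaction distance = 21.3889 × 1.1 = 23.528 m.
Braking distance needed to stop: v²/(2a) = 457.485 / 9.408 = 48.627 m, so total needed = 23.528 + 48.627 = 72.155 m > 30 m — it cannot stop.
Distance remaining when braking begins: 30 − 23.528 = 6.472 m.
v² = v₀² − 2a·d = 457.485 − 2 × 4.704 × 6.472 = 396.596 m²/s².
v = √396.596 = 19.915 m/s.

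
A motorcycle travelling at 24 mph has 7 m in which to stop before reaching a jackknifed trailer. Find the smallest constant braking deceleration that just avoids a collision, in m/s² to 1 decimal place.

24 mph × 0.44704 = 10.7290 m/s.
v² = 2a·d ⇒ a = v²/(2d) = 10.7290² / (2 × 7.000) = 115.111 / 14.000 = 8.2222 m/s².

Required deceleration ≈ 8.2 m/s²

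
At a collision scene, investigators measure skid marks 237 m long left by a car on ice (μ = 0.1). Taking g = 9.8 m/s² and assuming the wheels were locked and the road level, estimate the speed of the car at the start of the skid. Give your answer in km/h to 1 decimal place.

Initial speed ≈ 77.6 km/h

Deceleration a = μg = 0.1 × 9.8 = 0.980 m/s².
v = √(2a·d) = √(2 × 0.980 × 237) = √464.520 = 21.5527 m/s.
= 21.5527 × 3.6 = 77.590 km/h.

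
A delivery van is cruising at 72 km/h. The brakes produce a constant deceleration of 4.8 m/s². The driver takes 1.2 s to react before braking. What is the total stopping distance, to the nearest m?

72 km/h ÷ 3.6 = 20.0000 m/s.
Reaction distance = v·t_r = 20.0000 × 1.2 = 24.000 m.
Braking distance = v²/(2a) = 20.0000² / (2 × 4.800) = 400.000 / 9.600 = 41.667 m.
Total = 24.000 + 41.667 = 65.667 m.

Total stopping distance ≈ 66 m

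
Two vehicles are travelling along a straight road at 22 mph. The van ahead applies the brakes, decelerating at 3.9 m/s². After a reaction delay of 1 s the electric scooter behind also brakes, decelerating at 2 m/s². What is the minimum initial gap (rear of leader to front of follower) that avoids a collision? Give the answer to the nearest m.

Minimum gap ≈ 22 m

22 mph × 0.44704 = 9.8349 m/s.
Leader travels v²/(2a_L) = 96.725 / 7.800 = 12.401 m before stopping.
Follower covers v·t_r = 9.8349 × 1 = 9.835 m while reacting, then v²/(2a_F) = 96.725 / 4.000 = 24.181 m while braking, for a total of 9.835 + 24.181 = 34.016 m.
Since a_F ≤ a_L and the follower starts braking later, the follower is never slower than the leader, so the closest approach is when both have stopped.
Minimum gap = 34.016 − 12.401 = 21.615 m.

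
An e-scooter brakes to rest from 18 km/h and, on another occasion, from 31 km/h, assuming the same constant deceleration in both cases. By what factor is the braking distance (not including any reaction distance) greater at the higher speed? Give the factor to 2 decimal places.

Braking distance d = v²/(2a), so with a fixed, d ∝ v².
Factor = (31/18)² = 1.7222² = 2.9660.

Factor ≈ 2.97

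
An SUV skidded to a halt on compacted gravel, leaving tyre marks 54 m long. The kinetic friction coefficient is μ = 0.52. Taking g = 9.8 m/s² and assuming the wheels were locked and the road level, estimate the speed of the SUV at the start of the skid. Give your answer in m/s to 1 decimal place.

Deceleration a = μg = 0.52 × 9.8 = 5.096 m/s².
v = √(2a·d) = √(2 × 5.096 × 54) = √550.368 = 23.4599 m/s.

Initial speed ≈ 23.5 m/s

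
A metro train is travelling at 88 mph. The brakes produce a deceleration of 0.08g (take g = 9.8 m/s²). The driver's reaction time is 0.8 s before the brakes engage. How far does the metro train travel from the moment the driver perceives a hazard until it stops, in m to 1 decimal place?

Total stopping distance ≈ 1018.5 m

88 mph × 0.44704 = 39.3395 m/s.
a = 0.08 × 9.8 = 0.784 m/s².
Reaction distance = v·t_r = 39.3395 × 0.8 = 31.472 m.
Braking distance = v²/(2a) = 39.3395² / (2 × 0.784) = 1547.596 / 1.568 = 986.987 m.
Total = 31.472 + 986.987 = 1018.459 m.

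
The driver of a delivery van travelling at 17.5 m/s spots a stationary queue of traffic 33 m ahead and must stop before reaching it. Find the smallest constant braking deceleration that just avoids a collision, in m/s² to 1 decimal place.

Required deceleration ≈ 4.6 m/s²

v² = 2a·d ⇒ a = v²/(2d) = 17.5000² / (2 × 33.000) = 306.250 / 66.000 = 4.6402 m/s².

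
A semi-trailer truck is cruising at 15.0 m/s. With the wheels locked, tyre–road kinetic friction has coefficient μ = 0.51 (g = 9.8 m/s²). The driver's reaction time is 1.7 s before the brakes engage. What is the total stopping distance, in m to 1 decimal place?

a = μg = 0.51 × 9.8 = 4.998 m/s².
Reaction distance = v·t_r = 15.0000 × 1.7 = 25.500 m.
Braking distance = v²/(2a) = 15.0000² / (2 × 4.998) = 225.000 / 9.996 = 22.509 m.
Total = 25.500 + 22.509 = 48.009 m.

Total stopping distance ≈ 48.0 m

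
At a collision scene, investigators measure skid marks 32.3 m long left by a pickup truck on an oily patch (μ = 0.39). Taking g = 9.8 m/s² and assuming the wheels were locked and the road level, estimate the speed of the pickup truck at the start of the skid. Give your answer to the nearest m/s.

Deceleration a = μg = 0.39 × 9.8 = 3.822 m/s².
v = √(2a·d) = √(2 × 3.822 × 32.3) = √246.901 = 15.7131 m/s.

Initial speed ≈ 16 m/s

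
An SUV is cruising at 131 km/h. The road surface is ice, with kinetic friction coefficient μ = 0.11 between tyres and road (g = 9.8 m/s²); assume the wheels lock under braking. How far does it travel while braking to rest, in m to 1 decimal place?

131 km/h ÷ 3.6 = 36.3889 m/s.
a = μg = 0.11 × 9.8 = 1.078 m/s².
Braking distance = v²/(2a) = 36.3889² / (2 × 1.078) = 1324.152 / 2.156 = 614.171 m.

Braking distance ≈ 614.2 m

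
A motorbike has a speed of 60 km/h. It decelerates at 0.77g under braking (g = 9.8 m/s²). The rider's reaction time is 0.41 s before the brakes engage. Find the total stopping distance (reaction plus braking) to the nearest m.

60 km/h ÷ 3.6 = 16.6667 m/s.
a = 0.77 × 9.8 = 7.546 m/s².
Reaction distance = v·t_r = 16.6667 × 0.41 = 6.833 m.
Braking distance = v²/(2a) = 16.6667² / (2 × 7.546) = 277.779 / 15.092 = 18.406 m.
Total = 6.833 + 18.406 = 25.239 m.

Total stopping distance ≈ 25 m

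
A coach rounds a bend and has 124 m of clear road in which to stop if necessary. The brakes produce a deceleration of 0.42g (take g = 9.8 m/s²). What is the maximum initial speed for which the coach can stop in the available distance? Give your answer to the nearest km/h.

a = 0.42 × 9.8 = 4.116 m/s².
v²/(2a) = d ⇒ v = √(2 × 4.116 × 124) = √1020.77 = 31.9495 m/s.
31.9495 m/s × 3.6 = 115.018 km/h.

Maximum speed ≈ 115 km/h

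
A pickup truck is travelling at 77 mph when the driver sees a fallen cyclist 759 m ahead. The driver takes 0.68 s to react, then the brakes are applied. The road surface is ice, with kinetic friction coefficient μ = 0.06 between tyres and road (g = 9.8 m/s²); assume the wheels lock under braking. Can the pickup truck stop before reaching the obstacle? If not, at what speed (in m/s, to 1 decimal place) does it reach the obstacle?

No — it strikes the obstacle at 17.9 m/s

77 mph × 0.44704 = 34.4221 m/s.
a = μg = 0.06 × 9.8 = 0.588 m/s².
Reaction distance = 34.4221 × 0.68 = 23.407 m.
Braking distance needed to stop: v²/(2a) = 1184.881 / 1.176 = 1007.552 m, so total needed = 23.407 + 1007.552 = 1030.959 m > 759 m — it cannot stop.
Distance remaining when braking begins: 759 − 23.407 = 735.593 m.
v² = v₀² − 2a·d = 1184.881 − 2 × 0.588 × 735.593 = 319.824 m²/s².
v = √319.824 = 17.884 m/s.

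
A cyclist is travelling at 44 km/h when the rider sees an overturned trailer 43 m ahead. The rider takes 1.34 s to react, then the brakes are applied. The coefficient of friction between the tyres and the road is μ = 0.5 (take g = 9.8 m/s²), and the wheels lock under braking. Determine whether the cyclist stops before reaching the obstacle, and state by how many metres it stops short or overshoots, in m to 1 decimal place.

44 km/h ÷ 3.6 = 12.2222 m/s.
a = μg = 0.5 × 9.8 = 4.900 m/s².
Reaction distance = 12.2222 × 1.34 = 16.378 m.
Braking distance = v²/(2a) = 149.382 / 9.800 = 15.243 m.
Total stopping distance = 16.378 + 15.243 = 31.621 m, vs 43 m available — it stops with 43 − 31.621 = 11.379 m to spare.

Yes — it stops 11.4 m short of the obstacle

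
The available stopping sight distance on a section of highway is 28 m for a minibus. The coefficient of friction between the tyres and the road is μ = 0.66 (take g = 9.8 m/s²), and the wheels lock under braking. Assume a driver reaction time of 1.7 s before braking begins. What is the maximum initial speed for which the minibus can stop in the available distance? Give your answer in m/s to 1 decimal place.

a = μg = 0.66 × 9.8 = 6.468 m/s².
Stopping distance: v·t_r + v²/(2a) = 28 with t_r = 1.7 s and a = 6.468 m/s².
So v² + 21.991 v − 362.21 = 0.
Positive root: v = −a·t_r + √((a·t_r)² + 2a·d) = −10.996 + √(120.912 + 362.21) = 10.9840 m/s.

Maximum speed ≈ 11.0 m/s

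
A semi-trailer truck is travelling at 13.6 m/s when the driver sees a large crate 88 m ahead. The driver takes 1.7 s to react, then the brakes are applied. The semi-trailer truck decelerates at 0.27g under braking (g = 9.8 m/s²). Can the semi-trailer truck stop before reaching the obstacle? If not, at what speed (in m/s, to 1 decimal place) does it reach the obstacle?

a = 0.27 × 9.8 = 2.646 m/s².
Reaction distance = 13.6000 × 1.7 = 23.120 m.
Braking distance = v²/(2a) = 184.960 / 5.292 = 34.951 m.
Total stopping distance = 23.120 + 34.951 = 58.071 m, vs 88 m available — it stops with 88 − 58.071 = 29.929 m to spare.

Yes — it stops about 29.9 m short of the obstacle, so it never reaches it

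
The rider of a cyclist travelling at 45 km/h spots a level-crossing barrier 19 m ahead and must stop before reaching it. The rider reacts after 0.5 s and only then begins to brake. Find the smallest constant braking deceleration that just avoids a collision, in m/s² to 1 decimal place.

45 km/h ÷ 3.6 = 12.5000 m/s.
Distance covered during reaction = 12.5000 × 0.5 = 6.250 m.
Distance available for braking: 19 − 6.250 = 12.750 m.
v² = 2a·d ⇒ a = v²/(2d) = 12.5000² / (2 × 12.750) = 156.250 / 25.500 = 6.1275 m/s².

Required deceleration ≈ 6.1 m/s²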